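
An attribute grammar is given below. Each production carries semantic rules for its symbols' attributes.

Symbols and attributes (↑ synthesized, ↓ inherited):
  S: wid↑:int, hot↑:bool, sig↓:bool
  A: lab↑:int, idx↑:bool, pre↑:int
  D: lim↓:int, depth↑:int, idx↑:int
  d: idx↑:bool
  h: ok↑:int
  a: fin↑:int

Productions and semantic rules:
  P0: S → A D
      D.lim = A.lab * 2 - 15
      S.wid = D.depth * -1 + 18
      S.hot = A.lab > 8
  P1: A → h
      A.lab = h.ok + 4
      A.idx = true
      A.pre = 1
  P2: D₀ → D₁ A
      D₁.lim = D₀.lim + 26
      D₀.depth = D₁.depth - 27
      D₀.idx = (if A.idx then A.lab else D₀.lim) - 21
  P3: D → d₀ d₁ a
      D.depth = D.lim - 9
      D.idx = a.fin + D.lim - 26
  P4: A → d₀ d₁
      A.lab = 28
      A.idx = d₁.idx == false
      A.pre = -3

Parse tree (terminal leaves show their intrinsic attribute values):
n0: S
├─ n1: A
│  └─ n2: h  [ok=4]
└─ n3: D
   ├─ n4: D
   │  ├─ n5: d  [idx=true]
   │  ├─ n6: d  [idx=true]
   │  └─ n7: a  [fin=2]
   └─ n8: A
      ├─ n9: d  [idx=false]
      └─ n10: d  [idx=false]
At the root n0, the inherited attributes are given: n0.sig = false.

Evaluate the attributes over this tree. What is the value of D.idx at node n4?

3

1. n0.sig = false  [given at root]
2. n2.ok = 4  [terminal]
3. n1.lab = 8  [h.ok + 4]
4. n1.idx = true  [true]
5. n1.pre = 1  [1]
6. n3.lim = 1  [A.lab * 2 - 15]
7. n4.lim = 27  [D₀.lim + 26]
8. n5.idx = true  [terminal]
9. n6.idx = true  [terminal]
10. n7.fin = 2  [terminal]
11. n4.depth = 18  [D.lim - 9]
12. n4.idx = 3  [a.fin + D.lim - 26]
13. n9.idx = false  [terminal]
14. n10.idx = false  [terminal]
15. n8.lab = 28  [28]
16. n8.idx = true  [d₁.idx == false]
17. n8.pre = -3  [-3]
18. n3.depth = -9  [D₁.depth - 27]
19. n3.idx = 7  [(if A.idx then A.lab else D₀.lim) - 21]
20. n0.wid = 27  [D.depth * -1 + 18]
21. n0.hot = false  [A.lab > 8]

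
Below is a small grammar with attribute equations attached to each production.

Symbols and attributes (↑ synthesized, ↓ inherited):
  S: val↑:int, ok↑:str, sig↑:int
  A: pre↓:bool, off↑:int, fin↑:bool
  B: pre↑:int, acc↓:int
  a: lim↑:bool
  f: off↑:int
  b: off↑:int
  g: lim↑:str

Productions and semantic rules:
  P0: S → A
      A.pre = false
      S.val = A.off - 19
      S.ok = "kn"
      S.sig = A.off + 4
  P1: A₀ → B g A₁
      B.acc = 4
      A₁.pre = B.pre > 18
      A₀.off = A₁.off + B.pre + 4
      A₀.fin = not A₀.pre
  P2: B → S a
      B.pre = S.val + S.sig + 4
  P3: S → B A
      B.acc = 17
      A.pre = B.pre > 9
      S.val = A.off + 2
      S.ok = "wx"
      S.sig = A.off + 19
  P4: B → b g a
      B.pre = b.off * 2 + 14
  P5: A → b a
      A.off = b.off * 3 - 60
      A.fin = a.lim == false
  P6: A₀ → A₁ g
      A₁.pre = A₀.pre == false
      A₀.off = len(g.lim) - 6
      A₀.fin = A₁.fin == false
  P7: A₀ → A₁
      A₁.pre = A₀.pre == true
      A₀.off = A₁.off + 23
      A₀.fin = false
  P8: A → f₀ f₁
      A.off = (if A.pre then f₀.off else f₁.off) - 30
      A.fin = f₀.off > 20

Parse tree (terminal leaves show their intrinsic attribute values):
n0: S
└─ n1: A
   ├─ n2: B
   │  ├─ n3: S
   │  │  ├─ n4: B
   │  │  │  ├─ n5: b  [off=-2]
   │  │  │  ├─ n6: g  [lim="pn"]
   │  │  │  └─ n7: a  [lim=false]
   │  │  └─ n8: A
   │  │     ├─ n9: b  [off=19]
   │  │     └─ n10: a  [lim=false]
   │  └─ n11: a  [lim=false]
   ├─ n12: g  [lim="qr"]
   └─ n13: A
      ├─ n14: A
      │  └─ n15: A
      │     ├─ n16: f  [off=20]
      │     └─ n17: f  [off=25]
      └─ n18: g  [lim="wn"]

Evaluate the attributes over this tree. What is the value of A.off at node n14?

1. n1.pre = false  [false]
2. n2.acc = 4  [4]
3. n4.acc = 17  [17]
4. n5.off = -2  [terminal]
5. n6.lim = "pn"  [terminal]
6. n7.lim = false  [terminal]
7. n4.pre = 10  [b.off * 2 + 14]
8. n8.pre = true  [B.pre > 9]
9. n9.off = 19  [terminal]
10. n10.lim = false  [terminal]
11. n8.off = -3  [b.off * 3 - 60]
12. n8.fin = true  [a.lim == false]
13. n3.val = -1  [A.off + 2]
14. n3.ok = "wx"  ["wx"]
15. n3.sig = 16  [A.off + 19]
16. n11.lim = false  [terminal]
17. n2.pre = 19  [S.val + S.sig + 4]
18. n12.lim = "qr"  [terminal]
19. n13.pre = true  [B.pre > 18]
20. n14.pre = false  [A₀.pre == false]
21. n15.pre = false  [A₀.pre == true]
22. n16.off = 20  [terminal]
23. n17.off = 25  [terminal]
24. n15.off = -5  [(if A.pre then f₀.off else f₁.off) - 30]
25. n15.fin = false  [f₀.off > 20]
26. n14.off = 18  [A₁.off + 23]
27. n14.fin = false  [false]
28. n18.lim = "wn"  [terminal]
29. n13.off = -4  [len(g.lim) - 6]
30. n13.fin = true  [A₁.fin == false]
31. n1.off = 19  [A₁.off + B.pre + 4]
32. n1.fin = true  [not A₀.pre]
33. n0.val = 0  [A.off - 19]
34. n0.ok = "kn"  ["kn"]
35. n0.sig = 23  [A.off + 4]

18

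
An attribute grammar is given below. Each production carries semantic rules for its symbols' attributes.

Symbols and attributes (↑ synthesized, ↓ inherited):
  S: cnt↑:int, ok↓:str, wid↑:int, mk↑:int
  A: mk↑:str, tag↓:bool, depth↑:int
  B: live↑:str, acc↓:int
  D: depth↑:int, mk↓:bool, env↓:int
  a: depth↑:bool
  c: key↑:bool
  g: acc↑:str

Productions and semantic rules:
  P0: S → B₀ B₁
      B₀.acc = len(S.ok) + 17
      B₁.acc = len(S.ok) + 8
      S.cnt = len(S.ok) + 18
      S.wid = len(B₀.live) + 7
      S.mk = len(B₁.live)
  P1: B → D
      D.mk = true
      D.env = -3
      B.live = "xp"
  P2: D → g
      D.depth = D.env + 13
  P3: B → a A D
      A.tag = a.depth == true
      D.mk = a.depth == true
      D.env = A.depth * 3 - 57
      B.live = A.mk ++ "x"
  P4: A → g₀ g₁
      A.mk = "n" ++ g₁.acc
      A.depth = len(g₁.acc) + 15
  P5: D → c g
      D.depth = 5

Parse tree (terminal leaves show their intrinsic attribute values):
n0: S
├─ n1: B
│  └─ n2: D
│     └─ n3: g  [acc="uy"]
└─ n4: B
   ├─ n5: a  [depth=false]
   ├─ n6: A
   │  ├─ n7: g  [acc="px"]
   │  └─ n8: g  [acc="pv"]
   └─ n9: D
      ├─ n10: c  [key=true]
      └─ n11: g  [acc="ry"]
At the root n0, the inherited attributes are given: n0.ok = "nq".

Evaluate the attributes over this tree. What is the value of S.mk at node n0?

4

1. n0.ok = "nq"  [given at root]
2. n1.acc = 19  [len(S.ok) + 17]
3. n2.mk = true  [true]
4. n2.env = -3  [-3]
5. n3.acc = "uy"  [terminal]
6. n2.depth = 10  [D.env + 13]
7. n1.live = "xp"  ["xp"]
8. n4.acc = 10  [len(S.ok) + 8]
9. n5.depth = false  [terminal]
10. n6.tag = false  [a.depth == true]
11. n7.acc = "px"  [terminal]
12. n8.acc = "pv"  [terminal]
13. n6.mk = "npv"  ["n" ++ g₁.acc]
14. n6.depth = 17  [len(g₁.acc) + 15]
15. n9.mk = false  [a.depth == true]
16. n9.env = -6  [A.depth * 3 - 57]
17. n10.key = true  [terminal]
18. n11.acc = "ry"  [terminal]
19. n9.depth = 5  [5]
20. n4.live = "npvx"  [A.mk ++ "x"]
21. n0.cnt = 20  [len(S.ok) + 18]
22. n0.wid = 9  [len(B₀.live) + 7]
23. n0.mk = 4  [len(B₁.live)]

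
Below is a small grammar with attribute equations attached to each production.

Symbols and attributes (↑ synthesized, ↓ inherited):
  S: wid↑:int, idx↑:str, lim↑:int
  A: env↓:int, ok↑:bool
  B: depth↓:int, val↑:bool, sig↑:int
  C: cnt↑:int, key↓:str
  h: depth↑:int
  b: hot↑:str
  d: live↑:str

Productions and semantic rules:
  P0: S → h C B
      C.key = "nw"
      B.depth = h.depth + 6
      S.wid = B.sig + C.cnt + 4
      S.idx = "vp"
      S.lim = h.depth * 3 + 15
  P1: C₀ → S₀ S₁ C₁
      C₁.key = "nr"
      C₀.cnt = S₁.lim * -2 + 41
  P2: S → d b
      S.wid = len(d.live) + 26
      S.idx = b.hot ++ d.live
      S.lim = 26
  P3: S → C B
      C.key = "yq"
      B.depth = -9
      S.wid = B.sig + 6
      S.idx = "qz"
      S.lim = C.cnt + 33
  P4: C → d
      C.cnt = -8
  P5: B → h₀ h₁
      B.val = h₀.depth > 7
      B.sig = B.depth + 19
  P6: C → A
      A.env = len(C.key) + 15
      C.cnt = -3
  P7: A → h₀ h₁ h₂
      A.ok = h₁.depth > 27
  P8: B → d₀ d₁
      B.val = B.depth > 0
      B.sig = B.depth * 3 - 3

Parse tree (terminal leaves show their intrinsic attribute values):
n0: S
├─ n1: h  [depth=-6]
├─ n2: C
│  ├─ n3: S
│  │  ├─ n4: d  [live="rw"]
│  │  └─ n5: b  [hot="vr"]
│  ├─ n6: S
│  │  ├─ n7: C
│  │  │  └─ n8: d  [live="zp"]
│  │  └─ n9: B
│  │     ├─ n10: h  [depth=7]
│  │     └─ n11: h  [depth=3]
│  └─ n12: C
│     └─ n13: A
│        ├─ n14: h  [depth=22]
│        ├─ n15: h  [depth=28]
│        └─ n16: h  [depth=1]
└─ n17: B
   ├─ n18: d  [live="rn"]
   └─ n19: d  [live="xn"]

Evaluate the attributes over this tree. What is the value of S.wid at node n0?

-8

1. n1.depth = -6  [terminal]
2. n2.key = "nw"  ["nw"]
3. n4.live = "rw"  [terminal]
4. n5.hot = "vr"  [terminal]
5. n3.wid = 28  [len(d.live) + 26]
6. n3.idx = "vrrw"  [b.hot ++ d.live]
7. n3.lim = 26  [26]
8. n7.key = "yq"  ["yq"]
9. n8.live = "zp"  [terminal]
10. n7.cnt = -8  [-8]
11. n9.depth = -9  [-9]
12. n10.depth = 7  [terminal]
13. n11.depth = 3  [terminal]
14. n9.val = false  [h₀.depth > 7]
15. n9.sig = 10  [B.depth + 19]
16. n6.wid = 16  [B.sig + 6]
17. n6.idx = "qz"  ["qz"]
18. n6.lim = 25  [C.cnt + 33]
19. n12.key = "nr"  ["nr"]
20. n13.env = 17  [len(C.key) + 15]
21. n14.depth = 22  [terminal]
22. n15.depth = 28  [terminal]
23. n16.depth = 1  [terminal]
24. n13.ok = true  [h₁.depth > 27]
25. n12.cnt = -3  [-3]
26. n2.cnt = -9  [S₁.lim * -2 + 41]
27. n17.depth = 0  [h.depth + 6]
28. n18.live = "rn"  [terminal]
29. n19.live = "xn"  [terminal]
30. n17.val = false  [B.depth > 0]
31. n17.sig = -3  [B.depth * 3 - 3]
32. n0.wid = -8  [B.sig + C.cnt + 4]
33. n0.idx = "vp"  ["vp"]
34. n0.lim = -3  [h.depth * 3 + 15]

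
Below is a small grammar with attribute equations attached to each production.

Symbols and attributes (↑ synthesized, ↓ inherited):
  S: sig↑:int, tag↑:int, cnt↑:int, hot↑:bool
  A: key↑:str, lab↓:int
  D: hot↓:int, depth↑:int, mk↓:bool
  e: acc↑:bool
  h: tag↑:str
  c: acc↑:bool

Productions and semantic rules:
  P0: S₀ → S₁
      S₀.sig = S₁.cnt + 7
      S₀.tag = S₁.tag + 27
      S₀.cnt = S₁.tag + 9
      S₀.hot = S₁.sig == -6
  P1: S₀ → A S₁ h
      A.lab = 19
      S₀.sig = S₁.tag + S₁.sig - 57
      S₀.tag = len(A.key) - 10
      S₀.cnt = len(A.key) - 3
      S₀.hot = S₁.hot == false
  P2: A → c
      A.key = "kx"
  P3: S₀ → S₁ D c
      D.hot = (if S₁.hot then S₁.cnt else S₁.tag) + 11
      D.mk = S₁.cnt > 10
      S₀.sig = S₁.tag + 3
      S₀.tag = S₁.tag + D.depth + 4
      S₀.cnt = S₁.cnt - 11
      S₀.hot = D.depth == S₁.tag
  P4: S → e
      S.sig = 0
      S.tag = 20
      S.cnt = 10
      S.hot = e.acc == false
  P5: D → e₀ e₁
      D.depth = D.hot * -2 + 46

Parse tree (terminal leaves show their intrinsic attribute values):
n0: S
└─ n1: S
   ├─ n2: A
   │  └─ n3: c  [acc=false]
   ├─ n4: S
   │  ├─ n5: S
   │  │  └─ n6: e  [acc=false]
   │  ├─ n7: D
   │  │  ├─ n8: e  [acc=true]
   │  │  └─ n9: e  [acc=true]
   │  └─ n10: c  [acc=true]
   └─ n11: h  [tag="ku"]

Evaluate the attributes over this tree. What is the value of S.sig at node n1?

1. n2.lab = 19  [19]
2. n3.acc = false  [terminal]
3. n2.key = "kx"  ["kx"]
4. n6.acc = false  [terminal]
5. n5.sig = 0  [0]
6. n5.tag = 20  [20]
7. n5.cnt = 10  [10]
8. n5.hot = true  [e.acc == false]
9. n7.hot = 21  [(if S₁.hot then S₁.cnt else S₁.tag) + 11]
10. n7.mk = false  [S₁.cnt > 10]
11. n8.acc = true  [terminal]
12. n9.acc = true  [terminal]
13. n7.depth = 4  [D.hot * -2 + 46]
14. n10.acc = true  [terminal]
15. n4.sig = 23  [S₁.tag + 3]
16. n4.tag = 28  [S₁.tag + D.depth + 4]
17. n4.cnt = -1  [S₁.cnt - 11]
18. n4.hot = false  [D.depth == S₁.tag]
19. n11.tag = "ku"  [terminal]
20. n1.sig = -6  [S₁.tag + S₁.sig - 57]
21. n1.tag = -8  [len(A.key) - 10]
22. n1.cnt = -1  [len(A.key) - 3]
23. n1.hot = true  [S₁.hot == false]
24. n0.sig = 6  [S₁.cnt + 7]
25. n0.tag = 19  [S₁.tag + 27]
26. n0.cnt = 1  [S₁.tag + 9]
27. n0.hot = true  [S₁.sig == -6]

-6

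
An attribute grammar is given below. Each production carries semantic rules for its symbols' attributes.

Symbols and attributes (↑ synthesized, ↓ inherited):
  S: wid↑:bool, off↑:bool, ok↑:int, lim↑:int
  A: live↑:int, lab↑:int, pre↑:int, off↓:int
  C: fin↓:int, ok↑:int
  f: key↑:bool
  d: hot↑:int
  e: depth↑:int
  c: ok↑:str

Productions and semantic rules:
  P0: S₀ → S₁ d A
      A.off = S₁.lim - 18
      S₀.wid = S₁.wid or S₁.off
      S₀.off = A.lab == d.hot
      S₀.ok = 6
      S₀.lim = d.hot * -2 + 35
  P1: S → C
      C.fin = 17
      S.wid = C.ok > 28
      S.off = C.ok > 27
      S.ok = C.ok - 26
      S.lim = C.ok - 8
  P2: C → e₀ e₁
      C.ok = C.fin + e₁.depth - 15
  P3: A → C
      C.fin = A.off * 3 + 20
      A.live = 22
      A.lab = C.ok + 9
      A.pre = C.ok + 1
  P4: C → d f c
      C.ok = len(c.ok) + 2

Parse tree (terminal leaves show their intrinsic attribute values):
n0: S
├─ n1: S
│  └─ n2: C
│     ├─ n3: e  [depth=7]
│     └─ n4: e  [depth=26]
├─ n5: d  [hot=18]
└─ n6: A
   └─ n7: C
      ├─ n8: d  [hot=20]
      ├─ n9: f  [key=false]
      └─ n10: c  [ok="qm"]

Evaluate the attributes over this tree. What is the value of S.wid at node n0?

true

1. n2.fin = 17  [17]
2. n3.depth = 7  [terminal]
3. n4.depth = 26  [terminal]
4. n2.ok = 28  [C.fin + e₁.depth - 15]
5. n1.wid = false  [C.ok > 28]
6. n1.off = true  [C.ok > 27]
7. n1.ok = 2  [C.ok - 26]
8. n1.lim = 20  [C.ok - 8]
9. n5.hot = 18  [terminal]
10. n6.off = 2  [S₁.lim - 18]
11. n7.fin = 26  [A.off * 3 + 20]
12. n8.hot = 20  [terminal]
13. n9.key = false  [terminal]
14. n10.ok = "qm"  [terminal]
15. n7.ok = 4  [len(c.ok) + 2]
16. n6.live = 22  [22]
17. n6.lab = 13  [C.ok + 9]
18. n6.pre = 5  [C.ok + 1]
19. n0.wid = true  [S₁.wid or S₁.off]
20. n0.off = false  [A.lab == d.hot]
21. n0.ok = 6  [6]
22. n0.lim = -1  [d.hot * -2 + 35]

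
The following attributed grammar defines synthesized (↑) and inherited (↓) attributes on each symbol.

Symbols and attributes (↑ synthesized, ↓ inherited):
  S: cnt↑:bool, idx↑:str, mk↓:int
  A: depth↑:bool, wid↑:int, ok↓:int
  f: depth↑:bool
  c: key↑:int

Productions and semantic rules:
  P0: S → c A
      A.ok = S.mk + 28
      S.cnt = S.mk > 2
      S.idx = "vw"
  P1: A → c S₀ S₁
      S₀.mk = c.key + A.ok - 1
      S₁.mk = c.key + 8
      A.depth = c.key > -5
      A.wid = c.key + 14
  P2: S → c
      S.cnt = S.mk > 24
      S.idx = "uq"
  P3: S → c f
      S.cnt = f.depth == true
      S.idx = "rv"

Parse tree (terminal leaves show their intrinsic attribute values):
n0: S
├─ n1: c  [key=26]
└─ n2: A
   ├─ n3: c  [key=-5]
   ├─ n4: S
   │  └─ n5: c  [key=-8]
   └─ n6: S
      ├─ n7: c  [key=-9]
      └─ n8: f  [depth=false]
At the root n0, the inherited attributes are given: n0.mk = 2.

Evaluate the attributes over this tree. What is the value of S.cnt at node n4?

1. n0.mk = 2  [given at root]
2. n1.key = 26  [terminal]
3. n2.ok = 30  [S.mk + 28]
4. n3.key = -5  [terminal]
5. n4.mk = 24  [c.key + A.ok - 1]
6. n5.key = -8  [terminal]
7. n4.cnt = false  [S.mk > 24]
8. n4.idx = "uq"  ["uq"]
9. n6.mk = 3  [c.key + 8]
10. n7.key = -9  [terminal]
11. n8.depth = false  [terminal]
12. n6.cnt = false  [f.depth == true]
13. n6.idx = "rv"  ["rv"]
14. n2.depth = false  [c.key > -5]
15. n2.wid = 9  [c.key + 14]
16. n0.cnt = false  [S.mk > 2]
17. n0.idx = "vw"  ["vw"]

false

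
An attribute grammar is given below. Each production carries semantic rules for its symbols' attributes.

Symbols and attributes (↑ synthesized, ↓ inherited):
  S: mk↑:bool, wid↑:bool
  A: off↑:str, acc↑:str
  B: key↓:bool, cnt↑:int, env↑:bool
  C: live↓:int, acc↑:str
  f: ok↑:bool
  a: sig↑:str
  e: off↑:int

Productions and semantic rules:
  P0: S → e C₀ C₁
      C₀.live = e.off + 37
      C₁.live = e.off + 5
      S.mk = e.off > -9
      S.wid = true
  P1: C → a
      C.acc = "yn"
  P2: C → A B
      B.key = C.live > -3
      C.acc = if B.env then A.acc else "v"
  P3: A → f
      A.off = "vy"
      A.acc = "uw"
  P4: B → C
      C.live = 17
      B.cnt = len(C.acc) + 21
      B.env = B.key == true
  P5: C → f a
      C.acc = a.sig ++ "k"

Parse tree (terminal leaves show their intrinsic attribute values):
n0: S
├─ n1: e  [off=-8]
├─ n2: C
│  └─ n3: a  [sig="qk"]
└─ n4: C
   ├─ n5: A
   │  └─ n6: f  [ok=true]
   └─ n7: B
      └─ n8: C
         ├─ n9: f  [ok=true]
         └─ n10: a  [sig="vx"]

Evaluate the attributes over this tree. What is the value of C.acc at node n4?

1. n1.off = -8  [terminal]
2. n2.live = 29  [e.off + 37]
3. n3.sig = "qk"  [terminal]
4. n2.acc = "yn"  ["yn"]
5. n4.live = -3  [e.off + 5]
6. n6.ok = true  [terminal]
7. n5.off = "vy"  ["vy"]
8. n5.acc = "uw"  ["uw"]
9. n7.key = false  [C.live > -3]
10. n8.live = 17  [17]
11. n9.ok = true  [terminal]
12. n10.sig = "vx"  [terminal]
13. n8.acc = "vxk"  [a.sig ++ "k"]
14. n7.cnt = 24  [len(C.acc) + 21]
15. n7.env = false  [B.key == true]
16. n4.acc = "v"  [if B.env then A.acc else "v"]
17. n0.mk = true  [e.off > -9]
18. n0.wid = true  [true]

"v"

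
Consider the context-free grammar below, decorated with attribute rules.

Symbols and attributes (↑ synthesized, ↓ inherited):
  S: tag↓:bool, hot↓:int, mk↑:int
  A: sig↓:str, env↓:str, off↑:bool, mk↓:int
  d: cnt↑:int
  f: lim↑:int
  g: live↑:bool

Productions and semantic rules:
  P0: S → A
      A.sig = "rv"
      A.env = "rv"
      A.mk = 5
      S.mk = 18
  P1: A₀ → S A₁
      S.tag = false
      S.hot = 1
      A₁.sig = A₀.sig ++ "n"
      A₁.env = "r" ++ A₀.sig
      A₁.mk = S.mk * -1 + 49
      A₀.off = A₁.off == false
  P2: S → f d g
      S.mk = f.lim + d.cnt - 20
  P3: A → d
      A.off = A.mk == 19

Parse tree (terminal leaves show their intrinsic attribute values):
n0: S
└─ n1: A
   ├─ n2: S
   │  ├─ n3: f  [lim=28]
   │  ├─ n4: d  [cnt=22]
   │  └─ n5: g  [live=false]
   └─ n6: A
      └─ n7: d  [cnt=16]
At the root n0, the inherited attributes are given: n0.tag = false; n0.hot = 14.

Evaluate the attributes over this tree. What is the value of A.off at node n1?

1. n0.tag = false  [given at root]
2. n0.hot = 14  [given at root]
3. n1.sig = "rv"  ["rv"]
4. n1.env = "rv"  ["rv"]
5. n1.mk = 5  [5]
6. n2.tag = false  [false]
7. n2.hot = 1  [1]
8. n3.lim = 28  [terminal]
9. n4.cnt = 22  [terminal]
10. n5.live = false  [terminal]
11. n2.mk = 30  [f.lim + d.cnt - 20]
12. n6.sig = "rvn"  [A₀.sig ++ "n"]
13. n6.env = "rrv"  ["r" ++ A₀.sig]
14. n6.mk = 19  [S.mk * -1 + 49]
15. n7.cnt = 16  [terminal]
16. n6.off = true  [A.mk == 19]
17. n1.off = false  [A₁.off == false]
18. n0.mk = 18  [18]

false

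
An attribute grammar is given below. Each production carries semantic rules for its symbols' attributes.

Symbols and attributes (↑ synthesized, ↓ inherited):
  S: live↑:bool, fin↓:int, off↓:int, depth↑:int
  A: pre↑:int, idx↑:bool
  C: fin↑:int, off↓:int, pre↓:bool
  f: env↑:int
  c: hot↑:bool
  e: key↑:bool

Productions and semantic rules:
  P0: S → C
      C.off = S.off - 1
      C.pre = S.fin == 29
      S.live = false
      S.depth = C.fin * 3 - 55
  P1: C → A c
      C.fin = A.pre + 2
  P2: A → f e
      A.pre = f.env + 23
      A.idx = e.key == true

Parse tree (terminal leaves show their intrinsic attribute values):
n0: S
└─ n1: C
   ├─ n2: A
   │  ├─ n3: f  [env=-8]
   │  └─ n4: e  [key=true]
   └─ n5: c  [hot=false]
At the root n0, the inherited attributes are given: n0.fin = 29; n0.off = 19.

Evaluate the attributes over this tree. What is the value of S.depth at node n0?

1. n0.fin = 29  [given at root]
2. n0.off = 19  [given at root]
3. n1.off = 18  [S.off - 1]
4. n1.pre = true  [S.fin == 29]
5. n3.env = -8  [terminal]
6. n4.key = true  [terminal]
7. n2.pre = 15  [f.env + 23]
8. n2.idx = true  [e.key == true]
9. n5.hot = false  [terminal]
10. n1.fin = 17  [A.pre + 2]
11. n0.live = false  [false]
12. n0.depth = -4  [C.fin * 3 - 55]

-4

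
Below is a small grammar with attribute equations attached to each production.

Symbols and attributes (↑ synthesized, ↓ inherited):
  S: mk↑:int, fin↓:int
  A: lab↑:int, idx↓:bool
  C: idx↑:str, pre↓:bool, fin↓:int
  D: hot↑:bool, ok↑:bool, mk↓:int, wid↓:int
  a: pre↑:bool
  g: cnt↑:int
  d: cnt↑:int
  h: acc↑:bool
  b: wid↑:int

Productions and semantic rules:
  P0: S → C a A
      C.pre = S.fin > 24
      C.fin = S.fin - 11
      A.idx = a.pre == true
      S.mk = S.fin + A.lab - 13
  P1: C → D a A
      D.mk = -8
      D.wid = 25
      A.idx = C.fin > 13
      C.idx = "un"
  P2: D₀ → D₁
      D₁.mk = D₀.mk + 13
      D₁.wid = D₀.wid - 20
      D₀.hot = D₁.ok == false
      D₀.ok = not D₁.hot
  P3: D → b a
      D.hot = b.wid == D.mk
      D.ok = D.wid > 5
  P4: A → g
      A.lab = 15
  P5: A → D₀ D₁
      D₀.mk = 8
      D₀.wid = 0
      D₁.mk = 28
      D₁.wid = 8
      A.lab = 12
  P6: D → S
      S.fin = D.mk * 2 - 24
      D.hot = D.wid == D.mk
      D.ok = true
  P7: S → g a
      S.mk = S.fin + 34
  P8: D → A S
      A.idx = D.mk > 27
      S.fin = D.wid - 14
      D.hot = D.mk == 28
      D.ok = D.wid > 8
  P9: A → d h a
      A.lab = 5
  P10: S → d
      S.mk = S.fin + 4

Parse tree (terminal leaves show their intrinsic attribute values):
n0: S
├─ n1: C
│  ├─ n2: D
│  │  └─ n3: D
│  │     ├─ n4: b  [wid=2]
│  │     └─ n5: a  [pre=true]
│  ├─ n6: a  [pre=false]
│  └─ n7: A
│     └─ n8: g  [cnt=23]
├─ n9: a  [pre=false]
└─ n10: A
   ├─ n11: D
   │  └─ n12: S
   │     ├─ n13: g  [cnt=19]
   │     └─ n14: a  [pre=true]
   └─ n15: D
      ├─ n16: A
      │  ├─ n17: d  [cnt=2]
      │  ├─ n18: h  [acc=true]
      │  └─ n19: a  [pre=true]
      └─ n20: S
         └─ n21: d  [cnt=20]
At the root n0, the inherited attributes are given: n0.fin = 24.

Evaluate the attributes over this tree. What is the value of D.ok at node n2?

1. n0.fin = 24  [given at root]
2. n1.pre = false  [S.fin > 24]
3. n1.fin = 13  [S.fin - 11]
4. n2.mk = -8  [-8]
5. n2.wid = 25  [25]
6. n3.mk = 5  [D₀.mk + 13]
7. n3.wid = 5  [D₀.wid - 20]
8. n4.wid = 2  [terminal]
9. n5.pre = true  [terminal]
10. n3.hot = false  [b.wid == D.mk]
11. n3.ok = false  [D.wid > 5]
12. n2.hot = true  [D₁.ok == false]
13. n2.ok = true  [not D₁.hot]
14. n6.pre = false  [terminal]
15. n7.idx = false  [C.fin > 13]
16. n8.cnt = 23  [terminal]
17. n7.lab = 15  [15]
18. n1.idx = "un"  ["un"]
19. n9.pre = false  [terminal]
20. n10.idx = false  [a.pre == true]
21. n11.mk = 8  [8]
22. n11.wid = 0  [0]
23. n12.fin = -8  [D.mk * 2 - 24]
24. n13.cnt = 19  [terminal]
25. n14.pre = true  [terminal]
26. n12.mk = 26  [S.fin + 34]
27. n11.hot = false  [D.wid == D.mk]
28. n11.ok = true  [true]
29. n15.mk = 28  [28]
30. n15.wid = 8  [8]
31. n16.idx = true  [D.mk > 27]
32. n17.cnt = 2  [terminal]
33. n18.acc = true  [terminal]
34. n19.pre = true  [terminal]
35. n16.lab = 5  [5]
36. n20.fin = -6  [D.wid - 14]
37. n21.cnt = 20  [terminal]
38. n20.mk = -2  [S.fin + 4]
39. n15.hot = true  [D.mk == 28]
40. n15.ok = false  [D.wid > 8]
41. n10.lab = 12  [12]
42. n0.mk = 23  [S.fin + A.lab - 13]

true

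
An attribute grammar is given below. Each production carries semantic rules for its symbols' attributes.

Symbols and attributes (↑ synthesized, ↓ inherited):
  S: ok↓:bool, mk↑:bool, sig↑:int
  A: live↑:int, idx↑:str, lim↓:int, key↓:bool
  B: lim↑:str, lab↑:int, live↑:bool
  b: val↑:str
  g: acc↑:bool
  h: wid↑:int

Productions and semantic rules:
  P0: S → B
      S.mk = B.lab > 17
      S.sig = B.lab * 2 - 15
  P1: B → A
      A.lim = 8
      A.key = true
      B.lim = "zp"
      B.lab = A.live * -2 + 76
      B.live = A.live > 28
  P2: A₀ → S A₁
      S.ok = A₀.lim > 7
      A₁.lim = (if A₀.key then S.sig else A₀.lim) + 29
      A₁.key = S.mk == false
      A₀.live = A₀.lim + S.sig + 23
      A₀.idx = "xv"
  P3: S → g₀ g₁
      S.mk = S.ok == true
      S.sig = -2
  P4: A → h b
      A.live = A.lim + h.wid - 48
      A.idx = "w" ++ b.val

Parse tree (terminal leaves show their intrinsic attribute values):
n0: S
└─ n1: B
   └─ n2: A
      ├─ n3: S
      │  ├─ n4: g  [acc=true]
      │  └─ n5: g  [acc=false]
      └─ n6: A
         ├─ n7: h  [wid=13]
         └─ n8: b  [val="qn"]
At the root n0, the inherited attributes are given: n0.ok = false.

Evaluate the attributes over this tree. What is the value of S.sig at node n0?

21

1. n0.ok = false  [given at root]
2. n2.lim = 8  [8]
3. n2.key = true  [true]
4. n3.ok = true  [A₀.lim > 7]
5. n4.acc = true  [terminal]
6. n5.acc = false  [terminal]
7. n3.mk = true  [S.ok == true]
8. n3.sig = -2  [-2]
9. n6.lim = 27  [(if A₀.key then S.sig else A₀.lim) + 29]
10. n6.key = false  [S.mk == false]
11. n7.wid = 13  [terminal]
12. n8.val = "qn"  [terminal]
13. n6.live = -8  [A.lim + h.wid - 48]
14. n6.idx = "wqn"  ["w" ++ b.val]
15. n2.live = 29  [A₀.lim + S.sig + 23]
16. n2.idx = "xv"  ["xv"]
17. n1.lim = "zp"  ["zp"]
18. n1.lab = 18  [A.live * -2 + 76]
19. n1.live = true  [A.live > 28]
20. n0.mk = true  [B.lab > 17]
21. n0.sig = 21  [B.lab * 2 - 15]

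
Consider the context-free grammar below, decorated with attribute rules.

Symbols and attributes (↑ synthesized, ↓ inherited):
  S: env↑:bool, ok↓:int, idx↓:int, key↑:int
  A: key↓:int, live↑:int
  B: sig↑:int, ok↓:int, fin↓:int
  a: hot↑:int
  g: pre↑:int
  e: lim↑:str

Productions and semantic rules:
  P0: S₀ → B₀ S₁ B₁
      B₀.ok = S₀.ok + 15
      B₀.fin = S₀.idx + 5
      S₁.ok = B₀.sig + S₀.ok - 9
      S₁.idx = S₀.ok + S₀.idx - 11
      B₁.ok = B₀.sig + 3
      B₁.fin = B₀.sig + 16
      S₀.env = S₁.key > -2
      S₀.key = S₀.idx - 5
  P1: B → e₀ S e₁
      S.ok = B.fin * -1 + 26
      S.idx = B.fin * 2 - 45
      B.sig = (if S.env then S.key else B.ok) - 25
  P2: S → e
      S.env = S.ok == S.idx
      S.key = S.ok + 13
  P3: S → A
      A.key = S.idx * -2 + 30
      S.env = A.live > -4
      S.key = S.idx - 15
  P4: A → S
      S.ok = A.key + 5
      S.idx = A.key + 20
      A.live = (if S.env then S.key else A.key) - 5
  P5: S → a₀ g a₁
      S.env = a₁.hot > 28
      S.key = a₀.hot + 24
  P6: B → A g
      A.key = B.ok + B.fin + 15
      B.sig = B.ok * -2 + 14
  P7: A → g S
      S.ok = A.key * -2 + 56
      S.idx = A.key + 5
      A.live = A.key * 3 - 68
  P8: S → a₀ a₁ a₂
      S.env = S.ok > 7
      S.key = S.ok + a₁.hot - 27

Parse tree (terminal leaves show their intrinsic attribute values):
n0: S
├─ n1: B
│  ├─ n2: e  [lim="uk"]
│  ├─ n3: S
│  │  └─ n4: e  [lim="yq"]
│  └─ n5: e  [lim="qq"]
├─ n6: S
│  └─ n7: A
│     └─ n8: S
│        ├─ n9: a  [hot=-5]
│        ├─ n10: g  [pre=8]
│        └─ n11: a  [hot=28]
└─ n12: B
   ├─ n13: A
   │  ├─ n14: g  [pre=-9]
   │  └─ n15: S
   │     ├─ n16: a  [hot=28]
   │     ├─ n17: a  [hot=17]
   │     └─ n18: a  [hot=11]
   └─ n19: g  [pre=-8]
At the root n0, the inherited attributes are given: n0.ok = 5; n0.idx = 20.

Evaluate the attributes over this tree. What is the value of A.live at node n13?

4

1. n0.ok = 5  [given at root]
2. n0.idx = 20  [given at root]
3. n1.ok = 20  [S₀.ok + 15]
4. n1.fin = 25  [S₀.idx + 5]
5. n2.lim = "uk"  [terminal]
6. n3.ok = 1  [B.fin * -1 + 26]
7. n3.idx = 5  [B.fin * 2 - 45]
8. n4.lim = "yq"  [terminal]
9. n3.env = false  [S.ok == S.idx]
10. n3.key = 14  [S.ok + 13]
11. n5.lim = "qq"  [terminal]
12. n1.sig = -5  [(if S.env then S.key else B.ok) - 25]
13. n6.ok = -9  [B₀.sig + S₀.ok - 9]
14. n6.idx = 14  [S₀.ok + S₀.idx - 11]
15. n7.key = 2  [S.idx * -2 + 30]
16. n8.ok = 7  [A.key + 5]
17. n8.idx = 22  [A.key + 20]
18. n9.hot = -5  [terminal]
19. n10.pre = 8  [terminal]
20. n11.hot = 28  [terminal]
21. n8.env = false  [a₁.hot > 28]
22. n8.key = 19  [a₀.hot + 24]
23. n7.live = -3  [(if S.env then S.key else A.key) - 5]
24. n6.env = true  [A.live > -4]
25. n6.key = -1  [S.idx - 15]
26. n12.ok = -2  [B₀.sig + 3]
27. n12.fin = 11  [B₀.sig + 16]
28. n13.key = 24  [B.ok + B.fin + 15]
29. n14.pre = -9  [terminal]
30. n15.ok = 8  [A.key * -2 + 56]
31. n15.idx = 29  [A.key + 5]
32. n16.hot = 28  [terminal]
33. n17.hot = 17  [terminal]
34. n18.hot = 11  [terminal]
35. n15.env = true  [S.ok > 7]
36. n15.key = -2  [S.ok + a₁.hot - 27]
37. n13.live = 4  [A.key * 3 - 68]
38. n19.pre = -8  [terminal]
39. n12.sig = 18  [B.ok * -2 + 14]
40. n0.env = true  [S₁.key > -2]
41. n0.key = 15  [S₀.idx - 5]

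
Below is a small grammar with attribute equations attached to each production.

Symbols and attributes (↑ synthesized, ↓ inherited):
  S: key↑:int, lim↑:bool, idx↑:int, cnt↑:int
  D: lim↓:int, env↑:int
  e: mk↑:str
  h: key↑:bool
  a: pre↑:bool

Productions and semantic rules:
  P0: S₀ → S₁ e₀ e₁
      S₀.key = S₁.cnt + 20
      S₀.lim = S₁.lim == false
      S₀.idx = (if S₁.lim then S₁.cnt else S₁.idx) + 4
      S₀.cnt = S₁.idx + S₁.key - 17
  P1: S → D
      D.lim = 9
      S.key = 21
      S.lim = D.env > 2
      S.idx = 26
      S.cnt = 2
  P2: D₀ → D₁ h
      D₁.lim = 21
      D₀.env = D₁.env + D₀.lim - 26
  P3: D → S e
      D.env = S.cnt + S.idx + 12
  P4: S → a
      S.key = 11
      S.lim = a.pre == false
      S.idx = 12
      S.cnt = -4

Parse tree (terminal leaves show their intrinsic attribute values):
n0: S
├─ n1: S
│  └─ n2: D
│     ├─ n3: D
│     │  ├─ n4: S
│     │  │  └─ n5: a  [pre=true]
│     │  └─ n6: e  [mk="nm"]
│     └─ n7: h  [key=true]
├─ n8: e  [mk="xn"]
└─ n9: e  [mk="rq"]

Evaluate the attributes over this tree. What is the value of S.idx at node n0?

6

1. n2.lim = 9  [9]
2. n3.lim = 21  [21]
3. n5.pre = true  [terminal]
4. n4.key = 11  [11]
5. n4.lim = false  [a.pre == false]
6. n4.idx = 12  [12]
7. n4.cnt = -4  [-4]
8. n6.mk = "nm"  [terminal]
9. n3.env = 20  [S.cnt + S.idx + 12]
10. n7.key = true  [terminal]
11. n2.env = 3  [D₁.env + D₀.lim - 26]
12. n1.key = 21  [21]
13. n1.lim = true  [D.env > 2]
14. n1.idx = 26  [26]
15. n1.cnt = 2  [2]
16. n8.mk = "xn"  [terminal]
17. n9.mk = "rq"  [terminal]
18. n0.key = 22  [S₁.cnt + 20]
19. n0.lim = false  [S₁.lim == false]
20. n0.idx = 6  [(if S₁.lim then S₁.cnt else S₁.idx) + 4]
21. n0.cnt = 30  [S₁.idx + S₁.key - 17]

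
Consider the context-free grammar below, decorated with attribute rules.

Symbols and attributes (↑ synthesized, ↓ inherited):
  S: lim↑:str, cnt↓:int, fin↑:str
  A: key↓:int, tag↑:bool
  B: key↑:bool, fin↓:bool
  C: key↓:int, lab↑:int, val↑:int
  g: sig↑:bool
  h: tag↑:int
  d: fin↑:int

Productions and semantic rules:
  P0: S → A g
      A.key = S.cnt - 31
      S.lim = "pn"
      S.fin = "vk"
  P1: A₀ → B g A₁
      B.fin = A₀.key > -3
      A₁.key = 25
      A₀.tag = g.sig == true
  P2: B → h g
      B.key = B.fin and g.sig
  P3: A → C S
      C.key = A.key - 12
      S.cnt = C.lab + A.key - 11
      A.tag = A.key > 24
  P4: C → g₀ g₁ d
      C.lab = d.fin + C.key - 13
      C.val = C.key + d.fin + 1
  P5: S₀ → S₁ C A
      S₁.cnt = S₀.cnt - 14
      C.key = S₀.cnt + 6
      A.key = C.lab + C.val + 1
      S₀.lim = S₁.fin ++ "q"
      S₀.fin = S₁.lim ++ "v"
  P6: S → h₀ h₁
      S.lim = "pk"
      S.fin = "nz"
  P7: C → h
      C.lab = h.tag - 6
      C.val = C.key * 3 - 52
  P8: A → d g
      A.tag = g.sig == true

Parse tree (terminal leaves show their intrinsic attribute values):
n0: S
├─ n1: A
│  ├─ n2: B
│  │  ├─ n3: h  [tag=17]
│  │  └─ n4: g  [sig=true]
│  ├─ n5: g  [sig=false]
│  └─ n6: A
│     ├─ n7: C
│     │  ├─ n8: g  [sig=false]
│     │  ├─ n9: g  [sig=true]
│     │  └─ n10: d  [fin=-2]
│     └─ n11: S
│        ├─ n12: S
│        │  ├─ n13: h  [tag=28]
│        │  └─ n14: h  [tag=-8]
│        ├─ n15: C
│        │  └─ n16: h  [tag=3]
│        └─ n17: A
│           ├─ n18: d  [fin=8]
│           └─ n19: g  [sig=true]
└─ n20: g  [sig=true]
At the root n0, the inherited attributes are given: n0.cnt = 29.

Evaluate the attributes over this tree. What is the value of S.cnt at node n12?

-2

1. n0.cnt = 29  [given at root]
2. n1.key = -2  [S.cnt - 31]
3. n2.fin = true  [A₀.key > -3]
4. n3.tag = 17  [terminal]
5. n4.sig = true  [terminal]
6. n2.key = true  [B.fin and g.sig]
7. n5.sig = false  [terminal]
8. n6.key = 25  [25]
9. n7.key = 13  [A.key - 12]
10. n8.sig = false  [terminal]
11. n9.sig = true  [terminal]
12. n10.fin = -2  [terminal]
13. n7.lab = -2  [d.fin + C.key - 13]
14. n7.val = 12  [C.key + d.fin + 1]
15. n11.cnt = 12  [C.lab + A.key - 11]
16. n12.cnt = -2  [S₀.cnt - 14]
17. n13.tag = 28  [terminal]
18. n14.tag = -8  [terminal]
19. n12.lim = "pk"  ["pk"]
20. n12.fin = "nz"  ["nz"]
21. n15.key = 18  [S₀.cnt + 6]
22. n16.tag = 3  [terminal]
23. n15.lab = -3  [h.tag - 6]
24. n15.val = 2  [C.key * 3 - 52]
25. n17.key = 0  [C.lab + C.val + 1]
26. n18.fin = 8  [terminal]
27. n19.sig = true  [terminal]
28. n17.tag = true  [g.sig == true]
29. n11.lim = "nzq"  [S₁.fin ++ "q"]
30. n11.fin = "pkv"  [S₁.lim ++ "v"]
31. n6.tag = true  [A.key > 24]
32. n1.tag = false  [g.sig == true]
33. n20.sig = true  [terminal]
34. n0.lim = "pn"  ["pn"]
35. n0.fin = "vk"  ["vk"]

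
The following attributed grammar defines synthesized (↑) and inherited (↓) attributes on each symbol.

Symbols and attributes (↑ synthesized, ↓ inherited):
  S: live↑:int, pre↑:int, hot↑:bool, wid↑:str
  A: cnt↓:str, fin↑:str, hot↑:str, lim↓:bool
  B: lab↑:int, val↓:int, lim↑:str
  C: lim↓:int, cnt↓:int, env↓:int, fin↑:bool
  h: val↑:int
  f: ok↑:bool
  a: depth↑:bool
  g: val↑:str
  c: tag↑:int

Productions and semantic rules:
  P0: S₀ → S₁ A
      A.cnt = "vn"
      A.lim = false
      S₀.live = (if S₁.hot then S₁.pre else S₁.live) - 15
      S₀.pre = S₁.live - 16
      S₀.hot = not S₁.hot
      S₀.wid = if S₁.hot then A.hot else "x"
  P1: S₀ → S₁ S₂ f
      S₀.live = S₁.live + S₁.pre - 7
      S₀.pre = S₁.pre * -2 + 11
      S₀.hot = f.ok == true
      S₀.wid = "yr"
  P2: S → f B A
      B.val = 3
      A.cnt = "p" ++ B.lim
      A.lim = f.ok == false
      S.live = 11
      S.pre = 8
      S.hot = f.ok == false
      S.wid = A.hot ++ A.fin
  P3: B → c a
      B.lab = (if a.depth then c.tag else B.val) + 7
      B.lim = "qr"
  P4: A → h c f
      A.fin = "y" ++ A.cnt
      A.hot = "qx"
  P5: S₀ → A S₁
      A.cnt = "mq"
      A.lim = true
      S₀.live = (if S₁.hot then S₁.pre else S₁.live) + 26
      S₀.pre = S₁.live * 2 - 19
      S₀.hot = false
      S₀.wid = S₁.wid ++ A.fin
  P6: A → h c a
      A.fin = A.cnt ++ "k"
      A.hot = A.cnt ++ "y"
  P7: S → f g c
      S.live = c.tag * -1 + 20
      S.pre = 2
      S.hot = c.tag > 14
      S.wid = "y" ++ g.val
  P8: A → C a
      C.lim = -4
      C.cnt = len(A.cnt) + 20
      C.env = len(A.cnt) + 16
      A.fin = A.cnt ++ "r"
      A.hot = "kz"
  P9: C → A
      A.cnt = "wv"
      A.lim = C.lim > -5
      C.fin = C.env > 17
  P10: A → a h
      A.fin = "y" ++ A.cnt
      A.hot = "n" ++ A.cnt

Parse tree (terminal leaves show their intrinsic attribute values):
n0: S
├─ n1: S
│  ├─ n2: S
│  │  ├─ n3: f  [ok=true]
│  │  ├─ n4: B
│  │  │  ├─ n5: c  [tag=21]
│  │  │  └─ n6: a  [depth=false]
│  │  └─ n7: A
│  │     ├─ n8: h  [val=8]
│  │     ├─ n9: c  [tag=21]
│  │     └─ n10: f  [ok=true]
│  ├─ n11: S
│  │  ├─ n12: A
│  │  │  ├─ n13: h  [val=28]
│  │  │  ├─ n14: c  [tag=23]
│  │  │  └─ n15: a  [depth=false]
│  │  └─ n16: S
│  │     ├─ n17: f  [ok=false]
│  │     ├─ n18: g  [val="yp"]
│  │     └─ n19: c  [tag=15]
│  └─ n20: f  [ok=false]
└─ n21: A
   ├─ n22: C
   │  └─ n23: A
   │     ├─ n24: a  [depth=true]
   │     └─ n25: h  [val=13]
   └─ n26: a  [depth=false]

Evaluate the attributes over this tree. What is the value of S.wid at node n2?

1. n3.ok = true  [terminal]
2. n4.val = 3  [3]
3. n5.tag = 21  [terminal]
4. n6.depth = false  [terminal]
5. n4.lab = 10  [(if a.depth then c.tag else B.val) + 7]
6. n4.lim = "qr"  ["qr"]
7. n7.cnt = "pqr"  ["p" ++ B.lim]
8. n7.lim = false  [f.ok == false]
9. n8.val = 8  [terminal]
10. n9.tag = 21  [terminal]
11. n10.ok = true  [terminal]
12. n7.fin = "ypqr"  ["y" ++ A.cnt]
13. n7.hot = "qx"  ["qx"]
14. n2.live = 11  [11]
15. n2.pre = 8  [8]
16. n2.hot = false  [f.ok == false]
17. n2.wid = "qxypqr"  [A.hot ++ A.fin]
18. n12.cnt = "mq"  ["mq"]
19. n12.lim = true  [true]
20. n13.val = 28  [terminal]
21. n14.tag = 23  [terminal]
22. n15.depth = false  [terminal]
23. n12.fin = "mqk"  [A.cnt ++ "k"]
24. n12.hot = "mqy"  [A.cnt ++ "y"]
25. n17.ok = false  [terminal]
26. n18.val = "yp"  [terminal]
27. n19.tag = 15  [terminal]
28. n16.live = 5  [c.tag * -1 + 20]
29. n16.pre = 2  [2]
30. n16.hot = true  [c.tag > 14]
31. n16.wid = "yyp"  ["y" ++ g.val]
32. n11.live = 28  [(if S₁.hot then S₁.pre else S₁.live) + 26]
33. n11.pre = -9  [S₁.live * 2 - 19]
34. n11.hot = false  [false]
35. n11.wid = "yypmqk"  [S₁.wid ++ A.fin]
36. n20.ok = false  [terminal]
37. n1.live = 12  [S₁.live + S₁.pre - 7]
38. n1.pre = -5  [S₁.pre * -2 + 11]
39. n1.hot = false  [f.ok == true]
40. n1.wid = "yr"  ["yr"]
41. n21.cnt = "vn"  ["vn"]
42. n21.lim = false  [false]
43. n22.lim = -4  [-4]
44. n22.cnt = 22  [len(A.cnt) + 20]
45. n22.env = 18  [len(A.cnt) + 16]
46. n23.cnt = "wv"  ["wv"]
47. n23.lim = true  [C.lim > -5]
48. n24.depth = true  [terminal]
49. n25.val = 13  [terminal]
50. n23.fin = "ywv"  ["y" ++ A.cnt]
51. n23.hot = "nwv"  ["n" ++ A.cnt]
52. n22.fin = true  [C.env > 17]
53. n26.depth = false  [terminal]
54. n21.fin = "vnr"  [A.cnt ++ "r"]
55. n21.hot = "kz"  ["kz"]
56. n0.live = -3  [(if S₁.hot then S₁.pre else S₁.live) - 15]
57. n0.pre = -4  [S₁.live - 16]
58. n0.hot = true  [not S₁.hot]
59. n0.wid = "x"  [if S₁.hot then A.hot else "x"]

"qxypqr"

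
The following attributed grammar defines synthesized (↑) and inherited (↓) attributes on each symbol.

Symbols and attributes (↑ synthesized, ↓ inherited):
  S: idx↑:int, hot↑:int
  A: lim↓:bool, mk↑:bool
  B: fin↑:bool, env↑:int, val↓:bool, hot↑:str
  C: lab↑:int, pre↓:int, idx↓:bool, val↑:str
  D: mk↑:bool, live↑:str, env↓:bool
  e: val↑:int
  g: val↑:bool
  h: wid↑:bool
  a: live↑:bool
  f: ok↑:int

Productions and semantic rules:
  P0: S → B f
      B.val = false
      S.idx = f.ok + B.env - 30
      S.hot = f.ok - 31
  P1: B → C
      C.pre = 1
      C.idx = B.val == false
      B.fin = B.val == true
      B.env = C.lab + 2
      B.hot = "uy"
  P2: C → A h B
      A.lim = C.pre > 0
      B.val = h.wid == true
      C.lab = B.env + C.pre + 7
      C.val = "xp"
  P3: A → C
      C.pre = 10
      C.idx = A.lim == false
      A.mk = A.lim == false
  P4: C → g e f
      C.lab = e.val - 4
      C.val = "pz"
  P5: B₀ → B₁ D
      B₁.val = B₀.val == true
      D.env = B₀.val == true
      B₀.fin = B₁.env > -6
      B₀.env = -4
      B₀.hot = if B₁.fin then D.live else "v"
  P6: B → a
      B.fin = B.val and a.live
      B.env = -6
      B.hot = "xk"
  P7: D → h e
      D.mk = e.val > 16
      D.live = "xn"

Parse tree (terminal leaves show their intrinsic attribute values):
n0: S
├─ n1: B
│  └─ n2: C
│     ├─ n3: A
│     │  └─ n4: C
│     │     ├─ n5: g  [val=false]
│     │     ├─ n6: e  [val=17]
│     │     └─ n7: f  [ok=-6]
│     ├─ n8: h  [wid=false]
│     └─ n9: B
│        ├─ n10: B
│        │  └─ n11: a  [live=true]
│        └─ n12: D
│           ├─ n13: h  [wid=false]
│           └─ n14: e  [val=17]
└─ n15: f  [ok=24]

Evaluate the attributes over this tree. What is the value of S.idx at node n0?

1. n1.val = false  [false]
2. n2.pre = 1  [1]
3. n2.idx = true  [B.val == false]
4. n3.lim = true  [C.pre > 0]
5. n4.pre = 10  [10]
6. n4.idx = false  [A.lim == false]
7. n5.val = false  [terminal]
8. n6.val = 17  [terminal]
9. n7.ok = -6  [terminal]
10. n4.lab = 13  [e.val - 4]
11. n4.val = "pz"  ["pz"]
12. n3.mk = false  [A.lim == false]
13. n8.wid = false  [terminal]
14. n9.val = false  [h.wid == true]
15. n10.val = false  [B₀.val == true]
16. n11.live = true  [terminal]
17. n10.fin = false  [B.val and a.live]
18. n10.env = -6  [-6]
19. n10.hot = "xk"  ["xk"]
20. n12.env = false  [B₀.val == true]
21. n13.wid = false  [terminal]
22. n14.val = 17  [terminal]
23. n12.mk = true  [e.val > 16]
24. n12.live = "xn"  ["xn"]
25. n9.fin = false  [B₁.env > -6]
26. n9.env = -4  [-4]
27. n9.hot = "v"  [if B₁.fin then D.live else "v"]
28. n2.lab = 4  [B.env + C.pre + 7]
29. n2.val = "xp"  ["xp"]
30. n1.fin = false  [B.val == true]
31. n1.env = 6  [C.lab + 2]
32. n1.hot = "uy"  ["uy"]
33. n15.ok = 24  [terminal]
34. n0.idx = 0  [f.ok + B.env - 30]
35. n0.hot = -7  [f.ok - 31]

0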